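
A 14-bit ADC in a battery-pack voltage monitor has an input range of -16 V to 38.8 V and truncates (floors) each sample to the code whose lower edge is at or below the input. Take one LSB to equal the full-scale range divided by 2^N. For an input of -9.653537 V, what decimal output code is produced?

1897

Full-scale range = 38.8 V − (-16 V) = 54.8 V. LSB = 54.8 V / 2^14 ≈ 3.345 mV.
(V_in − V_min) × 2^14/range = (-9.653537 − (-16)) × 16384/54.8 = 1897.453.
Floor → code = 1897.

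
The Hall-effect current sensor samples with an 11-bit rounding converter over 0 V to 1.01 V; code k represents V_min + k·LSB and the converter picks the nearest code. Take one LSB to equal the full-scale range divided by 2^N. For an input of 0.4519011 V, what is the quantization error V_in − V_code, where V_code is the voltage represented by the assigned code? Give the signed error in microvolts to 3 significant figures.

+163 µV

Full-scale range = 1.01 V. LSB = 1.01 V / 2^11 ≈ 493.2 µV.
(V_in − V_min)/LSB = (0.4519011 − (0)) × 2048/1.01 = 916.3302 → nearest code k = 916.
V_code = V_min + k × range/2^11 = 0 + 916 × 1.01/2048 = 0.4517382813 V.
V_in − V_code = 0.4519011 − (0.4517382813) = +163 µV.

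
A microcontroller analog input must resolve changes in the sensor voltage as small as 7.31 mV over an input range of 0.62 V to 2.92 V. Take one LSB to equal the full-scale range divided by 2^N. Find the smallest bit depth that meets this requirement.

Full-scale range = 2.92 V − (0.62 V) = 2.3 V.
Levels needed ≥ 2.3/7.31 mV = 314.6. 2^9 = 512 suffices, so N_min = 9.

9 bits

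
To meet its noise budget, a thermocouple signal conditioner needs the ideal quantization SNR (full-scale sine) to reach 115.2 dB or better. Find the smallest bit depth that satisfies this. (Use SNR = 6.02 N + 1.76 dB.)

Solving 6.02 N ≥ 115.2 − 1.76: N ≥ 18.844. Round up → N = 19.

19 bits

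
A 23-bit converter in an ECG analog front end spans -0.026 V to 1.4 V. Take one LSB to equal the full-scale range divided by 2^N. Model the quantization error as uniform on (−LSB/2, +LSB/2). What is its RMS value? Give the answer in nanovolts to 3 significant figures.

49.1 nV

Span: 1.4 V − (-0.026 V) = 1.426 V.
Step size = 1.426/8388608 V = 169.99 nV.
For a uniform distribution on [−LSB/2, +LSB/2], V_rms = LSB/√12 = 169.99 nV/3.4641 = 49.1 nV.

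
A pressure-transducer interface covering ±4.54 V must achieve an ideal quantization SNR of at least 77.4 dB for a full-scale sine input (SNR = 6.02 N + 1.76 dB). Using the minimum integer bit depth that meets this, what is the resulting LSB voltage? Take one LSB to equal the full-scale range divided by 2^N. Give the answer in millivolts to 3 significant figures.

1.11 mV

Span: 4.54 V − (-4.54 V) = 9.08 V.
Solving 6.02 N ≥ 77.4 − 1.76: N ≥ 12.565. Round up → N = 13.
LSB = 9.08 V ÷ 2^13 = 9.08/8192 V = 1.11 mV.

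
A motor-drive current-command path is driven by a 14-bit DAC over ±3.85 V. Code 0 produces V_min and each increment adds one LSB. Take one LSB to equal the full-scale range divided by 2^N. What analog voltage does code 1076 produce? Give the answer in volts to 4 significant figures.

-3.344 V

Range = 3.85 − (-3.85) = 7.7 V. LSB = 7.7 V / 2^14.
Output = V_min + (1076/16384) × range = -3.85 + 0.0656738 × 7.7 V
      = -3.85 V + 0.505688 V = -3.34431 V.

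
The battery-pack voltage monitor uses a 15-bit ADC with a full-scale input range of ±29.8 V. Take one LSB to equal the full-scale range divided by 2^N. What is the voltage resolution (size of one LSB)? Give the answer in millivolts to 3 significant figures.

1.82 mV

Range = 29.8 − (-29.8) = 59.6 V.
2^15 = 32768 levels.
One LSB is 59.6 V / 32768 = 1.82 mV.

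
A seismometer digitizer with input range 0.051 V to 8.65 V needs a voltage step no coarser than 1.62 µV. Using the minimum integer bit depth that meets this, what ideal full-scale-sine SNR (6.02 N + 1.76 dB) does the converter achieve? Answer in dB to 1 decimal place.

Full-scale range = 8.65 V − (0.051 V) = 8.599 V.
8.599 V / 1.62 µV = 5.308e6. Since 2^22 = 4194304 and 2^23 = 8388608, N = 23.
Ideal SNR at N = 23: 6.02·23 + 1.76 = 140.2 dB.

140.2 dB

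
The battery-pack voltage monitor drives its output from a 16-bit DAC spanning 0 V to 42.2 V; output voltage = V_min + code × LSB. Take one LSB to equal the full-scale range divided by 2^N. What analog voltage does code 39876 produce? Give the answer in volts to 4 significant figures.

Range is 42.2 V. LSB = 42.2 V / 2^16.
V_out = 0 + 39876 × (42.2/65536) V
      = 0 V + 25.6770 V = 25.6770 V.

25.68 V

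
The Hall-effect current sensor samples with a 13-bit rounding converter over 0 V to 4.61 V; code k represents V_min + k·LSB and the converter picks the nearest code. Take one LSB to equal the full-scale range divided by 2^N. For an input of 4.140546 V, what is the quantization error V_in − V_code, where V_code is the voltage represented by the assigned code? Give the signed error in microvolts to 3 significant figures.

Range is 4.61 V. LSB = 4.61 V / 2^13 ≈ 0.5627 mV.
Position in LSBs: (4.140546 − (0)) × 8192/4.61 = 7357.7772; rounding gives k = 7358.
V_code = 0 + (7358/8192) × 4.61 = 4.140671387 V.
Error = V_in − V_code = 4.140546 − (4.140671387) = −125 µV.

−125 µV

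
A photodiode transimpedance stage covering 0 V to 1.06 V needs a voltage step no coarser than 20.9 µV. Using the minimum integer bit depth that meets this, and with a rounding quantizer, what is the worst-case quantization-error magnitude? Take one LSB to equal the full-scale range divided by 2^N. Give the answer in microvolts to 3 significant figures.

8.09 µV

Span = 1.06 V.
Need 2^N ≥ 1.06 V / 20.9 µV = 50720 → N_min = 16.
LSB = 1.06 V / 2^16 = 16.174 µV.
Half an LSB is 8.09 µV.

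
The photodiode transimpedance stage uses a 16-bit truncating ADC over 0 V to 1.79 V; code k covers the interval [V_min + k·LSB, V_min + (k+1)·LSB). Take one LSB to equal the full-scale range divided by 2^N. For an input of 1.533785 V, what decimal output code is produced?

Range is 1.79 V. LSB = 1.79 V / 2^16 ≈ 27.31 µV.
code = ⌊(V_in − V_min)/LSB⌋ = ⌊(V_in − V_min) × 2^16 / range⌋
     = ⌊(1.533785 − (0)) × 65536 / 1.79⌋ = ⌊1.533785 × 65536/1.79⌋
     = ⌊56155.382⌋ = 56155.

56155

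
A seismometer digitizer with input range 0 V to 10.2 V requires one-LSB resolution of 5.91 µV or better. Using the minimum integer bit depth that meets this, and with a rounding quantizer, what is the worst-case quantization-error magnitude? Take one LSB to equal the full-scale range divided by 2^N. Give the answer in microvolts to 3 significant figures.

2.43 µV

Span = 10.2 V.
Required number of levels: 10.2/5.91 µV = 1.7259e6; smallest N with 2^N ≥ that is 21.
LSB = 10.2 V ÷ 2^21 = 10.2/2097152 V = 4.8637 µV.
Max error for round-to-nearest is LSB/2 = 2.43 µV.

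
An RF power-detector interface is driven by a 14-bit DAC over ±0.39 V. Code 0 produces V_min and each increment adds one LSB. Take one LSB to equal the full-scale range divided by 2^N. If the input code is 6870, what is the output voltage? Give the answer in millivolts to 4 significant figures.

-62.94 mV

Span: 0.39 V − (-0.39 V) = 0.78 V. LSB = 0.78 V / 2^14.
Output = V_min + (6870/16384) × range = -0.39 + 0.419312 × 0.78 V
      = -0.39 V + 0.327063 V = -0.0629370 V.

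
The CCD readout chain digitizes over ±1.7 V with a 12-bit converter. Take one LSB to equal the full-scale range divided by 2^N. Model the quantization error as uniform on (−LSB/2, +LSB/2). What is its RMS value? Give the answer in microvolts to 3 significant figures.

Range = 1.7 − (-1.7) = 3.4 V.
Step size = 3.4/4096 V = 0.83008 mV.
For a uniform distribution on [−LSB/2, +LSB/2], V_rms = LSB/√12 = 0.83008 mV/3.4641 = 240 µV.

240 µV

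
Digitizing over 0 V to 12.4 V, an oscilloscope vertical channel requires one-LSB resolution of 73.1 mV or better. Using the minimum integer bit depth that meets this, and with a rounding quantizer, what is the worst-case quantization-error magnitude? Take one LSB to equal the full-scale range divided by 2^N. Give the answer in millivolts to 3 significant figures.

24.2 mV

Range is 12.4 V.
12.4 V / 73.1 mV = 169.6. Since 2^7 = 128 and 2^8 = 256, N = 8.
LSB = 12.4 V / 2^8 = 48.438 mV.
Half an LSB is 24.2 mV.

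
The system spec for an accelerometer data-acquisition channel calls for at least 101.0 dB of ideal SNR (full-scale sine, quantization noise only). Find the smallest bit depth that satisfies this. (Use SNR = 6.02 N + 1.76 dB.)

Required N = ⌈(101.0 − 1.76)/6.02⌉ = ⌈16.485⌉ = 17.

17 bits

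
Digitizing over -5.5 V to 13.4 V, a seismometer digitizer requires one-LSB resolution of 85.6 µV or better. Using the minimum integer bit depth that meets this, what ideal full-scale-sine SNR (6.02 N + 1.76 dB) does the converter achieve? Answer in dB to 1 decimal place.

110.1 dB

The full-scale span is 13.4 − (-5.5) = 18.9 V.
Need 2^N ≥ 18.9 V / 85.6 µV = 220800 → N_min = 18.
6.02(18) + 1.76 = 110.12 dB.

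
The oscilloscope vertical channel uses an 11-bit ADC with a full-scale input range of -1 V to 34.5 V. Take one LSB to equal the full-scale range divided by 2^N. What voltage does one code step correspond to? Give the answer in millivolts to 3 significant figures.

17.3 mV

Full-scale range = 34.5 V − (-1 V) = 35.5 V.
Number of codes = 2^11 = 2048.
LSB = 35.5 V / 2^11 = 17.3 mV.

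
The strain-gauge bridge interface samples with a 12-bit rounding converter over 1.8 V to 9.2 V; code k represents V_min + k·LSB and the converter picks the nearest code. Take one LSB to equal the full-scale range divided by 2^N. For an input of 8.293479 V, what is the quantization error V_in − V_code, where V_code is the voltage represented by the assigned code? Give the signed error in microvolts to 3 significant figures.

The full-scale span is 9.2 − (1.8) = 7.4 V. LSB = 7.4 V / 2^12 ≈ 1.807 mV.
(V_in − V_min)/LSB = (8.293479 − (1.8)) × 4096/7.4 = 3594.2284 → nearest code k = 3594.
V_code = 1.8 + (3594/4096) × 7.4 = 8.293066406 V.
V_in − V_code = 8.293479 − (8.293066406) = +413 µV.

+413 µV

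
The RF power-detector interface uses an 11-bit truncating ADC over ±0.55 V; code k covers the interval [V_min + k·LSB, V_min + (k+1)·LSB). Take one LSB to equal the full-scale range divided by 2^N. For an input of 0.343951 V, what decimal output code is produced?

Range = 0.55 − (-0.55) = 1.1 V. LSB = 1.1 V / 2^11 ≈ 0.5371 mV.
code = ⌊(V_in − V_min)/LSB⌋ = ⌊(V_in − V_min) × 2^11 / range⌋
     = ⌊(0.343951 − (-0.55)) × 2048 / 1.1⌋ = ⌊0.893951 × 2048/1.1⌋
     = ⌊1664.374⌋ = 1664.

1664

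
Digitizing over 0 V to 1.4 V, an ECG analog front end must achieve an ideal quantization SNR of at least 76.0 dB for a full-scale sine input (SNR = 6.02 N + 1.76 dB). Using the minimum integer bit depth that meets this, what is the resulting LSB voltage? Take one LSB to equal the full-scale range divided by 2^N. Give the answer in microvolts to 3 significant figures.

Range is 1.4 V.
Solving 6.02 N ≥ 76.0 − 1.76: N ≥ 12.332. Round up → N = 13.
Step size = 1.4/8192 V = 171 µV.

171 µV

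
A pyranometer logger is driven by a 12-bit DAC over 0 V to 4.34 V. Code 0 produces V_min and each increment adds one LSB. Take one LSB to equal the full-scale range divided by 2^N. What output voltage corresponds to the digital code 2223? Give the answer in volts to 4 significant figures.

2.355 V

Span = 4.34 V. LSB = 4.34 V / 2^12.
V_out = V_min + code × LSB = 0 V + 2223 × 4.34 V / 4096
      = 0 + 2.35542 = 2.35542 V.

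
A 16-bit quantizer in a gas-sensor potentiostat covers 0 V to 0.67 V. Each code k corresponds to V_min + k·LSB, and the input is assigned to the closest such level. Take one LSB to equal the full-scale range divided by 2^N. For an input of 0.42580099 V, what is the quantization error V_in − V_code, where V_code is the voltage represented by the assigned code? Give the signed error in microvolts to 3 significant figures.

Full-scale range = 0.67 V. LSB = 0.67 V / 2^16 ≈ 10.22 µV.
(V_in − V_min)/LSB = (0.42580099 − (0)) × 65536/0.67 = 41649.6921 → nearest code k = 41650.
Reconstructed level: 0 + 41650 × 0.67/65536 V = 0.42580413818 V.
V_in − V_code = 0.42580099 − (0.42580413818) = −3.15 µV.

−3.15 µV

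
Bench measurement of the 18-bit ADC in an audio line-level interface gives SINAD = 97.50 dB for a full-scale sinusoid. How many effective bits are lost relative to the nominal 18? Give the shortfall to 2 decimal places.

Effective bits = (97.50 − 1.76)/6.02 = 15.9037.
18 − 15.9037 = 2.10 bits below nominal.

2.10 bits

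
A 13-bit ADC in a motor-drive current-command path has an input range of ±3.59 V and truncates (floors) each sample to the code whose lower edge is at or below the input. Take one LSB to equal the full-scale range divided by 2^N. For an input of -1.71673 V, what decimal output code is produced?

2137

The full-scale span is 3.59 − (-3.59) = 7.18 V. LSB = 7.18 V / 2^13 ≈ 0.8765 mV.
(V_in − V_min) × 2^13/range = (-1.71673 − (-3.59)) × 8192/7.18 = 2137.302.
Floor → code = 2137.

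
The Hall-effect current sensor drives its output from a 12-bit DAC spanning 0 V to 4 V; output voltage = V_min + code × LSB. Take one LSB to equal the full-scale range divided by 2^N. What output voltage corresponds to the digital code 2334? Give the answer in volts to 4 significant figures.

Span = 4 V. LSB = 4 V / 2^12.
V_out = 0 + 2334 × (4/4096) V
      = 0 + 2.27930 = 2.27930 V.

2.279 V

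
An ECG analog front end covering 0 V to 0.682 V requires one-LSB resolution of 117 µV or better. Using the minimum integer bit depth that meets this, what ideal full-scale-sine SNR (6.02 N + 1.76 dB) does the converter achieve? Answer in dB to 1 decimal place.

Span = 0.682 V.
Required number of levels: 0.682/117 µV = 5829.1; smallest N with 2^N ≥ that is 13.
Ideal SNR at N = 13: 6.02·13 + 1.76 = 80.0 dB.

80.0 dB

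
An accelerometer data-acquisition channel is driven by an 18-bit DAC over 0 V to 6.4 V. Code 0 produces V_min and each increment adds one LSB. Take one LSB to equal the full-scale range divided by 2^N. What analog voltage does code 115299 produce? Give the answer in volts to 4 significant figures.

2.815 V

V_FS = 6.4 V. LSB = 6.4 V / 2^18.
V_out = V_min + code × LSB = 0 V + 115299 × 6.4 V / 262144
      = 0 + 2.81492 = 2.81492 V.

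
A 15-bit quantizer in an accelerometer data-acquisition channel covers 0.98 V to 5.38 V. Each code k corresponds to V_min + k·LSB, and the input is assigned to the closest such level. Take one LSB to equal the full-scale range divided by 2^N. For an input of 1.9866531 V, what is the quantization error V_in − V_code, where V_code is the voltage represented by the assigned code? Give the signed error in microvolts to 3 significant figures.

−24.1 µV

The full-scale span is 5.38 − (0.98) = 4.4 V. LSB = 4.4 V / 2^15 ≈ 134.3 µV.
Position in LSBs: (1.9866531 − (0.98)) × 32768/4.4 = 7496.8202; rounding gives k = 7497.
V_code = V_min + k × range/2^15 = 0.98 + 7497 × 4.4/32768 = 1.9866772461 V.
Error = V_in − V_code = 1.9866531 − (1.9866772461) = −24.1 µV.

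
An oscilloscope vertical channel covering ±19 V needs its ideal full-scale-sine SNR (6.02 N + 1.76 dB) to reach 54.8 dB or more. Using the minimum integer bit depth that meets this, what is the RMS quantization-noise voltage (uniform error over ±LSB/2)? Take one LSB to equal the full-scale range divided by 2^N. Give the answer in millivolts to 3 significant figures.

21.4 mV

Range = 19 − (-19) = 38 V.
6.02 N + 1.76 ≥ 54.8 gives N ≥ 8.811, so the minimum integer is 9.
LSB = 38 V ÷ 2^9 = 38/512 V = 74.219 mV.
σ_q = LSB/√12 = 74.219 mV/3.4641 = 21.4 mV.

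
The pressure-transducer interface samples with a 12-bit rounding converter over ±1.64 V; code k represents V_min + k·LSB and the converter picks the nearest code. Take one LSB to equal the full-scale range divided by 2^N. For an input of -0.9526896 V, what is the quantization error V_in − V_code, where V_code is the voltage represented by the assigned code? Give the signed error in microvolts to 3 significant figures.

Range = 1.64 − (-1.64) = 3.28 V. LSB = 3.28 V / 2^12 ≈ 0.8008 mV.
(-0.9526896 − (-1.64)) / LSB = 0.6873104 × 4096/3.28 = 858.2998. Nearest integer: k = 858.
V_code = -1.64 + (858/4096) × 3.28 = -0.9529296875 V.
e = -0.9526896 − (-0.9529296875) = +240 µV.

+240 µV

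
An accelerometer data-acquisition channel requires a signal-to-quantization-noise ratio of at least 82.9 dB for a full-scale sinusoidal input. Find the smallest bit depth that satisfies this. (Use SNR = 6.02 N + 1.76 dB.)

14 bits

6.02 N + 1.76 ≥ 82.9 gives N ≥ 13.478, so the minimum integer is 14.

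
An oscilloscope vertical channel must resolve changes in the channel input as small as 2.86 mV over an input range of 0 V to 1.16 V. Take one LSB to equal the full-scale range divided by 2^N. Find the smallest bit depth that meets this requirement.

Range is 1.16 V.
1.16 V / 2.86 mV = 405.6. Since 2^8 = 256 and 2^9 = 512, N = 9.

9 bits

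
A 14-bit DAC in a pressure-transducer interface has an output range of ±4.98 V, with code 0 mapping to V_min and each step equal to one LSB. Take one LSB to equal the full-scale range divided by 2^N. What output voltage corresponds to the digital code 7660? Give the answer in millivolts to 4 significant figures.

The full-scale span is 4.98 − (-4.98) = 9.96 V. LSB = 9.96 V / 2^14.
Output = V_min + (7660/16384) × range = -4.98 + 0.467529 × 9.96 V
      = -4.98 V + 4.65659 V = -0.323408 V.

-323.4 mV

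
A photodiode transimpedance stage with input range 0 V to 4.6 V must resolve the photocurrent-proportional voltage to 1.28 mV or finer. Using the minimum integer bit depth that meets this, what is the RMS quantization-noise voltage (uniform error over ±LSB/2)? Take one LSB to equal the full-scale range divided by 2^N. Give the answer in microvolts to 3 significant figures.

Full-scale range = 4.6 V.
Need 2^N ≥ 4.6 V / 1.28 mV = 3594 → N_min = 12.
LSB = 4.6 V ÷ 2^12 = 4.6/4096 V = 1.1230 mV.
V_rms = LSB/√12 = 324 µV.

324 µV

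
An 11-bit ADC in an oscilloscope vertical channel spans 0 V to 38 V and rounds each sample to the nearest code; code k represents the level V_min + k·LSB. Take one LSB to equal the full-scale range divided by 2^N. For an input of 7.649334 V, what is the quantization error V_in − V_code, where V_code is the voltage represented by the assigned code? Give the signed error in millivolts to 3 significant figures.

+4.80 mV

Range is 38 V. LSB = 38 V / 2^11 ≈ 18.55 mV.
(V_in − V_min)/LSB = (7.649334 − (0)) × 2048/38 = 412.2588 → nearest code k = 412.
V_code = 0 + (412/2048) × 38 = 7.644531250 V.
Error = V_in − V_code = 7.649334 − (7.644531250) = +4.80 mV.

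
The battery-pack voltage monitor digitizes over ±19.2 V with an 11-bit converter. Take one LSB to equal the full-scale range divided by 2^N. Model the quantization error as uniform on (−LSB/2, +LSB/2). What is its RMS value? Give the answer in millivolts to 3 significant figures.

Span: 19.2 V − (-19.2 V) = 38.4 V.
Step size = 38.4/2048 V = 18.750 mV.
V_rms = LSB/√12 = 18.750 mV / √12 = 5.41 mV.

5.41 mV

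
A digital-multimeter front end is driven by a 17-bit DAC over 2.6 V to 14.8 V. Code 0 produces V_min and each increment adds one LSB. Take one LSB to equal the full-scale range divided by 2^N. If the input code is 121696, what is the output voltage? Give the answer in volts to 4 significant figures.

13.93 V

Span: 14.8 V − (2.6 V) = 12.2 V. LSB = 12.2 V / 2^17.
Output = V_min + (121696/131072) × range = 2.6 + 0.928467 × 12.2 V
      = 2.6 V + 11.3273 V = 13.9273 V.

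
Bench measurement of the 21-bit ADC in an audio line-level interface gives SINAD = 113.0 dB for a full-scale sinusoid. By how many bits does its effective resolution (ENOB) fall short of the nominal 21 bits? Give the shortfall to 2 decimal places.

N_eff = (113.0 − 1.76)/6.02 = 18.4784 bits.
Shortfall = 21 − 18.4784 = 2.5216 bits.

2.52 bits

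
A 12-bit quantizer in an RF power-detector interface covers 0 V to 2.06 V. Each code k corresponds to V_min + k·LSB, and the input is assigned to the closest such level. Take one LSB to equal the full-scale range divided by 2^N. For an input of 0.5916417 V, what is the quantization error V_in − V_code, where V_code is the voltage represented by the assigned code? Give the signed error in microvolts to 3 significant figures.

+196 µV

Span = 2.06 V. LSB = 2.06 V / 2^12 ≈ 0.5029 mV.
(0.5916417 − (0)) / LSB = 0.5916417 × 4096/2.06 = 1176.3905. Nearest integer: k = 1176.
V_code = 0 + (1176/4096) × 2.06 = 0.5914453125 V.
Error = V_in − V_code = 0.5916417 − (0.5914453125) = +196 µV.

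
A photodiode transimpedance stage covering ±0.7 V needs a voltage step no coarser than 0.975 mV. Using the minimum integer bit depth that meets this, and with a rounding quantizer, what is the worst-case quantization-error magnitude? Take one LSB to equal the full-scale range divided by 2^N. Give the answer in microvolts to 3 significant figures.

342 µV

Full-scale range = 0.7 V − (-0.7 V) = 1.4 V.
1.4 V / 0.975 mV = 1436. Since 2^10 = 1024 and 2^11 = 2048, N = 11.
One LSB is 1.4 V / 2048 = 0.68359 mV.
Half an LSB is 342 µV.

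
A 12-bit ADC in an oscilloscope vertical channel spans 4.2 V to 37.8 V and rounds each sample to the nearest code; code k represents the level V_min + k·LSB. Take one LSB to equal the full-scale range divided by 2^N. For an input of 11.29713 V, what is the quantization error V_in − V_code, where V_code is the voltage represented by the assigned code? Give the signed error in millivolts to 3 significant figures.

Span: 37.8 V − (4.2 V) = 33.6 V. LSB = 33.6 V / 2^12 ≈ 8.203 mV.
Position in LSBs: (11.29713 − (4.2)) × 4096/33.6 = 865.1739; rounding gives k = 865.
V_code = V_min + k × range/2^12 = 4.2 + 865 × 33.6/4096 = 11.29570313 V.
V_in − V_code = 11.29713 − (11.29570313) = +1.43 mV.

+1.43 mV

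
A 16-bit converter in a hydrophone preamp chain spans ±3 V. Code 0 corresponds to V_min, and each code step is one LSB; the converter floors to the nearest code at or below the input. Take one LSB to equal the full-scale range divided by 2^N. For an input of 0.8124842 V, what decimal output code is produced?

41642

The full-scale span is 3 − (-3) = 6 V. LSB = 6 V / 2^16 ≈ 91.55 µV.
V_in − V_min = 0.8124842 − (-3) = 3.8124842 V.
Divide by LSB: 3.8124842 × 65536/6 = 41642.4941.
Truncating gives code 41642.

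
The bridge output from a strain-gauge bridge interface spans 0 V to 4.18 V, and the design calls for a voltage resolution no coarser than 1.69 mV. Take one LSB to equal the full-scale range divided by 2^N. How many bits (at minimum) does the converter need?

Span = 4.18 V.
Required number of levels: 4.18/1.69 mV = 2473.4; smallest N with 2^N ≥ that is 12.

12 bits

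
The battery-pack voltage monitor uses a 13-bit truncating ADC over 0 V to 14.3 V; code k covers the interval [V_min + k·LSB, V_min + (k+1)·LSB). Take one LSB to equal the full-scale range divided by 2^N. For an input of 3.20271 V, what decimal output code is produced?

1834

Span = 14.3 V. LSB = 14.3 V / 2^13 ≈ 1.746 mV.
V_in − V_min = 3.20271 − (0) = 3.20271 V.
Divide by LSB: 3.20271 × 8192/14.3 = 1834.7273.
Truncating gives code 1834.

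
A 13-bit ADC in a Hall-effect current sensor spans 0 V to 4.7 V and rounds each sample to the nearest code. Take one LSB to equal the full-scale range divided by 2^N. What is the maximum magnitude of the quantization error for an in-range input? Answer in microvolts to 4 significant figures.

286.9 µV

V_FS = 4.7 V.
Step size = 4.7/8192 V = 0.573730 mV.
Worst-case error for round-to-nearest is half an LSB: 286.9 µV.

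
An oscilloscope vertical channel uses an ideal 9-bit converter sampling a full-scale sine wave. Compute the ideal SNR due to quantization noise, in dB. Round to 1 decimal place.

6.02(9) + 1.76 = 54.18 + 1.76 = 55.94 dB.

55.9 dB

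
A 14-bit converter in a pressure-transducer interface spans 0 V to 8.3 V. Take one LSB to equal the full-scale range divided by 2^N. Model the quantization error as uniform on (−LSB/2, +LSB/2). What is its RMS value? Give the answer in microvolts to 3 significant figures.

Span = 8.3 V.
Step size = 8.3/16384 V = 0.50659 mV.
RMS of a uniform error over width LSB is LSB/√12 = 146 µV.

146 µV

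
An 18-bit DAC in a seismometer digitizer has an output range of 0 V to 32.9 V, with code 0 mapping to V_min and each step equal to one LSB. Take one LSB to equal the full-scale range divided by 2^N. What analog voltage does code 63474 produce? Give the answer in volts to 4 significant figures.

7.966 V

Range is 32.9 V. LSB = 32.9 V / 2^18.
V_out = 0 + 63474 × (32.9/262144) V
      = 0 V + 7.96621 V = 7.96621 V.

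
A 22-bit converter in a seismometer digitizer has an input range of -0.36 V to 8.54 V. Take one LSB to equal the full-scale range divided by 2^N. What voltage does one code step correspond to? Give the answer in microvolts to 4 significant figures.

2.122 µV

Range = 8.54 − (-0.36) = 8.9 V.
2^22 = 4194304 levels.
One LSB is 8.9 V / 4194304 = 2.122 µV.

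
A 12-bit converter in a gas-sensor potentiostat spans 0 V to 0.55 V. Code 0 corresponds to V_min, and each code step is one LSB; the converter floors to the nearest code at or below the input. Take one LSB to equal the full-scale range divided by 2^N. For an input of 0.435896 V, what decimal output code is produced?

3246

Range is 0.55 V. LSB = 0.55 V / 2^12 ≈ 134.3 µV.
code = ⌊(V_in − V_min)/LSB⌋ = ⌊(V_in − V_min) × 2^12 / range⌋
     = ⌊(0.435896 − (0)) × 4096 / 0.55⌋ = ⌊0.435896 × 4096/0.55⌋
     = ⌊3246.236⌋ = 3246.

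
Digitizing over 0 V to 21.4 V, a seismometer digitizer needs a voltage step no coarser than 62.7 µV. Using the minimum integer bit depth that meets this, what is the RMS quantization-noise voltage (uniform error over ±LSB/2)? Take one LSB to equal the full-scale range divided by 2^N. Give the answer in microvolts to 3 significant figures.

11.8 µV

Full-scale range = 21.4 V.
21.4 V / 62.7 µV = 341300. Since 2^18 = 262144 and 2^19 = 524288, N = 19.
LSB = 21.4 V / 2^19 = 40.817 µV.
V_rms = LSB/√12 = 11.8 µV.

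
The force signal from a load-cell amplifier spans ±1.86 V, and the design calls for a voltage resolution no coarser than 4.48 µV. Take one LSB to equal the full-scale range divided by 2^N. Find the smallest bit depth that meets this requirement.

20 bits

Range = 1.86 − (-1.86) = 3.72 V.
3.72 V / 4.48 µV = 830400. Since 2^19 = 524288 and 2^20 = 1048576, N = 20.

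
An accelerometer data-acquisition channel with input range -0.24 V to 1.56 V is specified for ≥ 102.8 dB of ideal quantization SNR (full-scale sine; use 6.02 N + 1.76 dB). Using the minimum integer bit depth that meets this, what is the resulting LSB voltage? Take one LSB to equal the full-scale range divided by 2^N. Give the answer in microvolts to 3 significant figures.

13.7 µV

Range = 1.56 − (-0.24) = 1.8 V.
Solving 6.02 N ≥ 102.8 − 1.76: N ≥ 16.784. Round up → N = 17.
Step size = 1.8/131072 V = 13.7 µV.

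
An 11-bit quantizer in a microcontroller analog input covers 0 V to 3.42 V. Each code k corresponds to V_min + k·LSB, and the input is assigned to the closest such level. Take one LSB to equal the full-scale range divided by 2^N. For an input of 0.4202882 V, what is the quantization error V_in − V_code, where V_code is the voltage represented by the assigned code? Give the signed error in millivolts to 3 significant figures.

V_FS = 3.42 V. LSB = 3.42 V / 2^11 ≈ 1.670 mV.
(0.4202882 − (0)) / LSB = 0.4202882 × 2048/3.42 = 251.6814. Nearest integer: k = 252.
V_code = 0 + (252/2048) × 3.42 = 0.4208203125 V.
e = 0.4202882 − (0.4208203125) = −0.532 mV.

−0.532 mV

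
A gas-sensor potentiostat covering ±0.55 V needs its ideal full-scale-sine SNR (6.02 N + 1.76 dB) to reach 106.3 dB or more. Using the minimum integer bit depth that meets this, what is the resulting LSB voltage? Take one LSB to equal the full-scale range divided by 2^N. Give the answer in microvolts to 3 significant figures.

Full-scale range = 0.55 V − (-0.55 V) = 1.1 V.
Required N = ⌈(106.3 − 1.76)/6.02⌉ = ⌈17.365⌉ = 18.
LSB = 1.1 V ÷ 2^18 = 1.1/262144 V = 4.20 µV.

4.20 µV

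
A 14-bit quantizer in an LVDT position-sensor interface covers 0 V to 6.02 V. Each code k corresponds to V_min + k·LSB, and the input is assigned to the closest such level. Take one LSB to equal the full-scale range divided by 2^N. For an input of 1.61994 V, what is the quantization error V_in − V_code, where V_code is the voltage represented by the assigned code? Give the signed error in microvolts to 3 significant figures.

−66.1 µV

V_FS = 6.02 V. LSB = 6.02 V / 2^14 ≈ 367.4 µV.
Position in LSBs: (1.61994 − (0)) × 16384/6.02 = 4408.8201; rounding gives k = 4409.
V_code = V_min + k × range/2^14 = 0 + 4409 × 6.02/16384 = 1.6200061035 V.
e = 1.61994 − (1.6200061035) = −66.1 µV.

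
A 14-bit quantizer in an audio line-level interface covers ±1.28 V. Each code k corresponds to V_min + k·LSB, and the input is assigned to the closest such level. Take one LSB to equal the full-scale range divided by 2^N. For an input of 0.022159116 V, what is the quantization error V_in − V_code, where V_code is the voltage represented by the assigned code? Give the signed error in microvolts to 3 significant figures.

Span: 1.28 V − (-1.28 V) = 2.56 V. LSB = 2.56 V / 2^14 ≈ 156.3 µV.
Position in LSBs: (0.022159116 − (-1.28)) × 16384/2.56 = 8333.8183; rounding gives k = 8334.
V_code = V_min + k × range/2^14 = -1.28 + 8334 × 2.56/16384 = 0.022187500000 V.
V_in − V_code = 0.022159116 − (0.022187500000) = −28.4 µV.

−28.4 µV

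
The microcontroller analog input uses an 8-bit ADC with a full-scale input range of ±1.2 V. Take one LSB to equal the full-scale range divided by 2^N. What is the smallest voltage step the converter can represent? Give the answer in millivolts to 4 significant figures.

9.375 mV

Range = 1.2 − (-1.2) = 2.4 V.
There are 2^8 = 256 steps.
Step size = 2.4/256 V = 9.375 mV.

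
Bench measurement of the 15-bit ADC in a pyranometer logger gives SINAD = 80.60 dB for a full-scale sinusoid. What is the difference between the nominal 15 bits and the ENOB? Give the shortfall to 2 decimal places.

Effective bits = (80.60 − 1.76)/6.02 = 13.0963.
Lost resolution: 15 − 13.0963 = 1.9037 bits.

1.90 bits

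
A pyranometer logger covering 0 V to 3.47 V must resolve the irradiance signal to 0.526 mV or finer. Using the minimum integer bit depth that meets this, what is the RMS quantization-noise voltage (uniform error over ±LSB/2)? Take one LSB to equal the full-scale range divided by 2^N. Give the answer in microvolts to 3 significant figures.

Full-scale range = 3.47 V.
3.47 V / 0.526 mV = 6597. Since 2^12 = 4096 and 2^13 = 8192, N = 13.
LSB = 3.47 V ÷ 2^13 = 3.47/8192 V = 423.58 µV.
RMS noise = LSB/√12 = 122 µV.

122 µV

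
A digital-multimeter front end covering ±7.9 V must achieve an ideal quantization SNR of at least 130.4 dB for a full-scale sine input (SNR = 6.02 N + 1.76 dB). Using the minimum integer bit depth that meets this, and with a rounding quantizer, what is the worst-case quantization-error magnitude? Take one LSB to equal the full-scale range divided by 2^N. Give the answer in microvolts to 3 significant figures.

1.88 µV

Full-scale range = 7.9 V − (-7.9 V) = 15.8 V.
N ≥ (130.4 − 1.76)/6.02 = 21.369 → N_min = 22.
LSB = 15.8 V ÷ 2^22 = 15.8/4194304 V = 3.7670 µV.
Half an LSB is 1.88 µV.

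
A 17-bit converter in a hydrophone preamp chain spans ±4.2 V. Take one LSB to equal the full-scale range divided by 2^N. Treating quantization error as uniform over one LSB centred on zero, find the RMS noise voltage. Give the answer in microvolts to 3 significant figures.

18.5 µV

Range = 4.2 − (-4.2) = 8.4 V.
LSB = 8.4 V / 2^17 = 64.087 µV.
RMS of a uniform error over width LSB is LSB/√12 = 18.5 µV.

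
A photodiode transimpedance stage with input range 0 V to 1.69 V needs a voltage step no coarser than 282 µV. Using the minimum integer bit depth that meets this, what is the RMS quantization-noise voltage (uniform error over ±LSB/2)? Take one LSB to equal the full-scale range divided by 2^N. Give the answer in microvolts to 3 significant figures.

59.6 µV

Range is 1.69 V.
Levels needed ≥ 1.69/282 µV = 5993. 2^13 = 8192 suffices, so N_min = 13.
One LSB is 1.69 V / 8192 = 206.30 µV.
σ_q = LSB/√12 = 206.30 µV/3.4641 = 59.6 µV.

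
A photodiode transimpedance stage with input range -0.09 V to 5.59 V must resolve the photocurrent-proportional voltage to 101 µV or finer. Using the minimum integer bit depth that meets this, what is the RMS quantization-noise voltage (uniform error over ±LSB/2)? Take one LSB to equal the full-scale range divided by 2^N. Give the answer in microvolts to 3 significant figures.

Span: 5.59 V − (-0.09 V) = 5.68 V.
Need 2^N ≥ 5.68 V / 101 µV = 56240 → N_min = 16.
LSB = 5.68 V / 2^16 = 86.670 µV.
RMS noise = LSB/√12 = 25.0 µV.

25.0 µV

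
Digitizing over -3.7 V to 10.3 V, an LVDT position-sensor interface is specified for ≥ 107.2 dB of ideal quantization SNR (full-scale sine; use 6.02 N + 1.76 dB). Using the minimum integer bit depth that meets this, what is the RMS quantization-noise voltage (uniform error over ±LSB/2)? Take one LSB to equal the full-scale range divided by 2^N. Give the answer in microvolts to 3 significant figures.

Range = 10.3 − (-3.7) = 14 V.
N ≥ (107.2 − 1.76)/6.02 = 17.515 → N_min = 18.
Step size = 14/262144 V = 53.406 µV.
V_rms = LSB/√12 = 15.4 µV.

15.4 µV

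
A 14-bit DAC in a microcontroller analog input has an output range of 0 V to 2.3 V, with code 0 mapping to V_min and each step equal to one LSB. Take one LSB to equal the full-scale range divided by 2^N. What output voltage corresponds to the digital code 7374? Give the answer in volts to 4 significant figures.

1.035 V

Span = 2.3 V. LSB = 2.3 V / 2^14.
Output = V_min + (7374/16384) × range = 0 + 0.450073 × 2.3 V
      = 0 V + 1.03517 V = 1.03517 V.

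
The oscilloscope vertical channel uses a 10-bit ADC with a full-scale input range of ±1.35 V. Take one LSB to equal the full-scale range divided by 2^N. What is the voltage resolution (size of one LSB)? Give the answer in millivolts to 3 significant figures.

2.64 mV

Span: 1.35 V − (-1.35 V) = 2.7 V.
Number of codes = 2^10 = 1024.
LSB = 2.7 V / 2^10 = 2.64 mV.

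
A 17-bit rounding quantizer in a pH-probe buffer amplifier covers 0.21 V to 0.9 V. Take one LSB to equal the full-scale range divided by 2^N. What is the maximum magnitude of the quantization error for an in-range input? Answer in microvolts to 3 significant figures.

2.63 µV

Full-scale range = 0.9 V − (0.21 V) = 0.69 V.
Step size = 0.69/131072 V = 5.2643 µV.
|e|_max = LSB/2 = 2.63 µV.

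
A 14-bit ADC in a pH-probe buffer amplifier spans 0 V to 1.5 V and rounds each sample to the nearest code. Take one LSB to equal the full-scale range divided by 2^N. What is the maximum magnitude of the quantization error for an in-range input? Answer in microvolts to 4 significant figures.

Span = 1.5 V.
Step size = 1.5/16384 V = 91.5527 µV.
|e|_max = LSB/2 = 45.78 µV.

45.78 µV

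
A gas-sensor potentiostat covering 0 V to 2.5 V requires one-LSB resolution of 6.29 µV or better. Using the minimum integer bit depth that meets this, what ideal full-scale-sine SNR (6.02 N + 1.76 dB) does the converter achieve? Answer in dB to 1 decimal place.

116.1 dB

Range is 2.5 V.
Need 2^N ≥ 2.5 V / 6.29 µV = 397500 → N_min = 19.
Ideal SNR at N = 19: 6.02·19 + 1.76 = 116.1 dB.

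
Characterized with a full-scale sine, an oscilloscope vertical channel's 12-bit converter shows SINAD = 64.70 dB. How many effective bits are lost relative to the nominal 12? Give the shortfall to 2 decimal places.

N_eff = (64.70 − 1.76)/6.02 = 10.4551 bits.
12 − 10.4551 = 1.54 bits below nominal.

1.54 bits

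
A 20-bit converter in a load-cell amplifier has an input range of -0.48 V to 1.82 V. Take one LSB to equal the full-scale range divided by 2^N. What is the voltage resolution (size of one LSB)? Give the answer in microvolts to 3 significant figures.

Full-scale range = 1.82 V − (-0.48 V) = 2.3 V.
Number of codes = 2^20 = 1048576.
One LSB is 2.3 V / 1048576 = 2.19 µV.

2.19 µV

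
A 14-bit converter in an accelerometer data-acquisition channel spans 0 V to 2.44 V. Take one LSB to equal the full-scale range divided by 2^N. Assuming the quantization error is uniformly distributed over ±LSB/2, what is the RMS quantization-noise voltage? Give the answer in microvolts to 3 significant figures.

43.0 µV

Full-scale range = 2.44 V.
LSB = 2.44 V / 2^14 = 148.93 µV.
For a uniform distribution on [−LSB/2, +LSB/2], V_rms = LSB/√12 = 148.93 µV/3.4641 = 43.0 µV.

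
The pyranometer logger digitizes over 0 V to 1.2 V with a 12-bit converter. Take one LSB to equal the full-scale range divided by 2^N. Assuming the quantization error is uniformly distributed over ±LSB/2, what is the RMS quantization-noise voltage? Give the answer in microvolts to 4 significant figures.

Full-scale range = 1.2 V.
One LSB is 1.2 V / 4096 = 292.969 µV.
V_rms = LSB/√12 = 292.969 µV / √12 = 84.57 µV.

84.57 µV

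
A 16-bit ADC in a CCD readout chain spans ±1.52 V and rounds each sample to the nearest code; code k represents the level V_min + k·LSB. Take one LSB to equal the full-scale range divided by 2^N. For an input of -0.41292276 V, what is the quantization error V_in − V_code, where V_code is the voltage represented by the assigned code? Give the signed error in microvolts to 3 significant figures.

Range = 1.52 − (-1.52) = 3.04 V. LSB = 3.04 V / 2^16 ≈ 46.39 µV.
Position in LSBs: (-0.41292276 − (-1.52)) × 65536/3.04 = 23866.2546; rounding gives k = 23866.
V_code = V_min + k × range/2^16 = -1.52 + 23866 × 3.04/65536 = -0.41293457031 V.
V_in − V_code = -0.41292276 − (-0.41293457031) = +11.8 µV.

+11.8 µV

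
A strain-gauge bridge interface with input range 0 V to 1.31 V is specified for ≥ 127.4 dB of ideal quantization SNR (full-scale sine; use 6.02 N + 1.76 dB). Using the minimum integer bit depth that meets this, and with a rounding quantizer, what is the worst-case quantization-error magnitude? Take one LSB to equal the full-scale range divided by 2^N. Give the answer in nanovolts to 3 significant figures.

Range is 1.31 V.
Required N = ⌈(127.4 − 1.76)/6.02⌉ = ⌈20.870⌉ = 21.
LSB = 1.31 V ÷ 2^21 = 1.31/2097152 V = 0.62466 µV.
Half an LSB is 312 nV.

312 nV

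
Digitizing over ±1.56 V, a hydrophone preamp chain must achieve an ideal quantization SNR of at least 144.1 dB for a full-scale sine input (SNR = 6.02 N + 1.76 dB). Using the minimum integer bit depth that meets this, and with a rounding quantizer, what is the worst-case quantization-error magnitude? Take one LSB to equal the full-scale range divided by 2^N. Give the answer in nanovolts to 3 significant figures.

Span: 1.56 V − (-1.56 V) = 3.12 V.
Required N = ⌈(144.1 − 1.76)/6.02⌉ = ⌈23.645⌉ = 24.
Step size = 3.12/16777216 V = 185.97 nV.
|e|_max = LSB/2 = 93.0 nV.

93.0 nV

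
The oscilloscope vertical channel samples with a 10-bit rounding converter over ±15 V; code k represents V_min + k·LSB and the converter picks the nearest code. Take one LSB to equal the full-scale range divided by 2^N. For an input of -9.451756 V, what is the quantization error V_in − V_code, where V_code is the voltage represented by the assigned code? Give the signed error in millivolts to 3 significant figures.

+11.1 mV

The full-scale span is 15 − (-15) = 30 V. LSB = 30 V / 2^10 ≈ 29.30 mV.
(V_in − V_min)/LSB = (-9.451756 − (-15)) × 1024/30 = 189.3801 → nearest code k = 189.
V_code = V_min + k × range/2^10 = -15 + 189 × 30/1024 = -9.462890625 V.
V_in − V_code = -9.451756 − (-9.462890625) = +11.1 mV.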